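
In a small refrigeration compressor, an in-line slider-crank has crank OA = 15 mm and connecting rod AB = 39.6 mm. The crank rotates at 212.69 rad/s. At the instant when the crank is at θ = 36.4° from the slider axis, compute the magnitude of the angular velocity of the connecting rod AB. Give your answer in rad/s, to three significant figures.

ω = 212.7 rad/s
The rod makes angle φ with the slider axis where L sinφ = r sinθ; differentiating, L cosφ·φ̇ = r ω cosθ.
L cosφ = √(L² − r² sin²θ) = 0.038587 m.
|ω_rod| = r ω |cosθ| / √(L² − r² sin²θ) = 0.015·212.7·0.80489/0.038587 = 66.549 rad/s.

66.5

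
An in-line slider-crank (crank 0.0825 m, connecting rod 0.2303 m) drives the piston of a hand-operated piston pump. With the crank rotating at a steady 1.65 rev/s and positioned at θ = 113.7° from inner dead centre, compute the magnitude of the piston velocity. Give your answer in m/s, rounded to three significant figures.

ω = 2π·1.65 = 10.37 rad/s
For an in-line slider-crank, x = r cosθ + √(L² − r² sin²θ), so v = −rω sinθ·[1 + r cosθ/√(L² − r² sin²θ)].
With r = 0.0825 m, L = 0.2303 m, θ = 113.7°: √(L² − r² sin²θ) = 0.21756 m.
v = −0.0825·10.37·0.91566·[1 + 0.0825·-0.40195/0.21756] = -0.66379 m/s.
|v| = 0.66379 m/s.

0.664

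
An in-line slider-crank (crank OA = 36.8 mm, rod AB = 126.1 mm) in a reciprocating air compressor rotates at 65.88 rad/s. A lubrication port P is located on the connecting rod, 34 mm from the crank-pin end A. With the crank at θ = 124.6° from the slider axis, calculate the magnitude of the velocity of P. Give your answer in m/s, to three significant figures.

2.15

ω = 65.88 rad/s.  Crank-pin speed |V_A| = rω = 2.4244 m/s, perpendicular to OA.
Rod angle: sinφ = −(r/L) sinθ ⇒ φ = -13.899°; ω_rod = −rω cosθ/√(L²−r²sin²θ) = +11.247 rad/s.
V_P = V_A + ω_rod × AP, with AP = 0.034 m along the rod.
Components: V_Px = −rω sinθ − a·ω_rod·sinφ = -1.9037 m/s;  V_Py = rω cosθ + a·ω_rod·cosφ = -1.0055 m/s.
|V_P| = √(V_Px² + V_Py²) = 2.153 m/s.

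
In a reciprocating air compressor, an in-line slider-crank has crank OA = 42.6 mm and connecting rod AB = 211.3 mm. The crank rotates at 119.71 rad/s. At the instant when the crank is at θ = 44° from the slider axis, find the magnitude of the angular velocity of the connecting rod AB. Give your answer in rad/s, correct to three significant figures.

ω = 119.7 rad/s
The rod makes angle φ with the slider axis where L sinφ = r sinθ; differentiating, L cosφ·φ̇ = r ω cosθ.
L cosφ = √(L² − r² sin²θ) = 0.20922 m.
|ω_rod| = r ω |cosθ| / √(L² − r² sin²θ) = 0.0426·119.7·0.71934/0.20922 = 17.534 rad/s.

17.5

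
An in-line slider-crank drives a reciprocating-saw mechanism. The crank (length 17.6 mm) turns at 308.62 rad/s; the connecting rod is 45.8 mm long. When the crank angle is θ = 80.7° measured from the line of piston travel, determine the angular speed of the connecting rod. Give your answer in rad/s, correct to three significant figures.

ω = 308.6 rad/s
The rod makes angle φ with the slider axis where L sinφ = r sinθ; differentiating, L cosφ·φ̇ = r ω cosθ.
L cosφ = √(L² − r² sin²θ) = 0.042379 m.
|ω_rod| = r ω |cosθ| / √(L² − r² sin²θ) = 0.0176·308.6·0.16160/0.042379 = 20.713 rad/s.

20.7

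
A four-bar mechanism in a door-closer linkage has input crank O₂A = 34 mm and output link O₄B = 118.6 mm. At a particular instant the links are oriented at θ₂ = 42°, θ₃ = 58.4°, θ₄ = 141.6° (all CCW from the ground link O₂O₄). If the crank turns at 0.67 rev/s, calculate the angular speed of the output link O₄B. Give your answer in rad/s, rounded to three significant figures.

ω₂ = 4.21 rad/s (from 0.67 rev/s).
Differentiating the loop-closure r₂e^{iθ₂}+r₃e^{iθ₃}=r₁+r₄e^{iθ₄} gives r₂ω₂e^{iθ₂}+r₃ω₃e^{iθ₃}=r₄ω₄e^{iθ₄}.
Eliminating the other unknown: ω₄ = r₂ω₂ sin(θ₂−θ₃) / [r₄ sin(θ₄−θ₃)].
Numerator sine = -0.28234; denominator sine = +0.99297.
Result = 0.034·4.21·(-0.28234) / (0.1186·(+0.99297)) = -0.34315 rad/s; magnitude 0.34315 rad/s.

0.343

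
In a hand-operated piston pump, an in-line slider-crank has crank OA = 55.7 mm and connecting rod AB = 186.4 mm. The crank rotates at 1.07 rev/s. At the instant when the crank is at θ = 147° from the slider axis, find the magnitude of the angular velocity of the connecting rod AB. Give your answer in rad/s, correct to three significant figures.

1.71

ω = 6.723 rad/s (converted from 1.07 rev/s).
The rod makes angle φ with the slider axis where L sinφ = r sinθ; differentiating, L cosφ·φ̇ = r ω cosθ.
L cosφ = √(L² − r² sin²θ) = 0.18391 m.
|ω_rod| = r ω |cosθ| / √(L² − r² sin²θ) = 0.0557·6.723·0.83867/0.18391 = 1.7076 rad/s.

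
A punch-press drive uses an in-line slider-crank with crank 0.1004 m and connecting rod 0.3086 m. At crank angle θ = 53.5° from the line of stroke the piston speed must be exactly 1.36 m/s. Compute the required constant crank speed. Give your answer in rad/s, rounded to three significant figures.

14.0

For an in-line slider-crank, |v_piston| = rω|sinθ|·[1 + r cosθ/√(L² − r² sin²θ)].
With r = 0.1004 m, L = 0.3086 m, θ = 53.5°: the bracketed kinematic factor |dx/dθ| = 0.096889 m.
ω = v/|dx/dθ| = 1.36/0.096889 = 14.037 rad/s.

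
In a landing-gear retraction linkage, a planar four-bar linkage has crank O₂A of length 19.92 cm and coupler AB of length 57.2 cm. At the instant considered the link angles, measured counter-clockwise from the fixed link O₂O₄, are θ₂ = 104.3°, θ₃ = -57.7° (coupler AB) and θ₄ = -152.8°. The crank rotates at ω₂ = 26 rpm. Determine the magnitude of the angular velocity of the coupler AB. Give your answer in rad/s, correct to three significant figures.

0.928

ω₂ = 2.723 rad/s (from 26 rpm).
Differentiating the loop-closure r₂e^{iθ₂}+r₃e^{iθ₃}=r₁+r₄e^{iθ₄} gives r₂ω₂e^{iθ₂}+r₃ω₃e^{iθ₃}=r₄ω₄e^{iθ₄}.
Eliminating the other unknown: ω₃ = r₂ω₂ sin(θ₄−θ₂) / [r₃ sin(θ₃−θ₄)].
Numerator sine = +0.97476; denominator sine = +0.99604.
Result = 0.1992·2.723·(+0.97476) / (0.572·(+0.99604)) = +0.92793 rad/s; magnitude 0.92793 rad/s.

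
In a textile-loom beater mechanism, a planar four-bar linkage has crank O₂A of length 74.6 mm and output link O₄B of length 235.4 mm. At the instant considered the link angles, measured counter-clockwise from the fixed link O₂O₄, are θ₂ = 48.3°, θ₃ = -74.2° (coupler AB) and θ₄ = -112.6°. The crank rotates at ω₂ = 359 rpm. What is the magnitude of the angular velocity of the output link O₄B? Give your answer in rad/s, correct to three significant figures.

16.2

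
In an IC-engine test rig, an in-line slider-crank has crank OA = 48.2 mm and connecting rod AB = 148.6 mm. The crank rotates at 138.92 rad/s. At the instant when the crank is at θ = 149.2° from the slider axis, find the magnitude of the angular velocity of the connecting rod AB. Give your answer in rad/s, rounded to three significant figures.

39.3

ω = 138.9 rad/s
The rod makes angle φ with the slider axis where L sinφ = r sinθ; differentiating, L cosφ·φ̇ = r ω cosθ.
L cosφ = √(L² − r² sin²θ) = 0.14654 m.
|ω_rod| = r ω |cosθ| / √(L² − r² sin²θ) = 0.0482·138.9·0.85896/0.14654 = 39.25 rad/s.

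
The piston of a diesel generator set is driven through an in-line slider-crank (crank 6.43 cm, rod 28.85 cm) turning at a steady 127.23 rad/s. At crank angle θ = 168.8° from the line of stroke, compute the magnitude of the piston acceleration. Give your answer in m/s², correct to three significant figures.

806

ω = 127.2 rad/s
x(θ) = r cosθ + √(L² − r² sin²θ); with ω constant, a = ω²·d²x/dθ².
d²x/dθ² = −r cosθ − r²(cos2θ)/√u − r⁴ sin²2θ/(4u^{3/2}),  u = L² − r² sin²θ = 0.0830763 m².
Substituting r = 0.0643 m, L = 0.2885 m, θ = 168.8°: d²x/dθ² = +0.049787 m.
a = ω²·d²x/dθ² = (127.2)²·(+0.049787) = +805.93 m/s²;  |a| = 805.93 m/s².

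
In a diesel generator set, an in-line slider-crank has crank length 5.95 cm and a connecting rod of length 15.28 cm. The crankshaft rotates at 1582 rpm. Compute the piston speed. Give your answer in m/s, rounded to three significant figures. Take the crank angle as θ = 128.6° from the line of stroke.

5.74

ω = 2π·1582/60 = 165.7 rad/s
For an in-line slider-crank, x = r cosθ + √(L² − r² sin²θ), so v = −rω sinθ·[1 + r cosθ/√(L² − r² sin²θ)].
With r = 0.0595 m, L = 0.1528 m, θ = 128.6°: √(L² − r² sin²θ) = 0.14555 m.
v = −0.0595·165.7·0.78152·[1 + 0.0595·-0.62388/0.14555] = -5.7389 m/s.
|v| = 5.7389 m/s.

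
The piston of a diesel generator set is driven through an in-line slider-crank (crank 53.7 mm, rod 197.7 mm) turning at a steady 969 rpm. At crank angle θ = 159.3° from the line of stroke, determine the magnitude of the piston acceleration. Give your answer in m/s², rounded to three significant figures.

ω = 2π·969/60 = 101.5 rad/s
x(θ) = r cosθ + √(L² − r² sin²θ); with ω constant, a = ω²·d²x/dθ².
d²x/dθ² = −r cosθ − r²(cos2θ)/√u − r⁴ sin²2θ/(4u^{3/2}),  u = L² − r² sin²θ = 0.038725 m².
Substituting r = 0.0537 m, L = 0.1977 m, θ = 159.3°: d²x/dθ² = +0.039122 m.
a = ω²·d²x/dθ² = (101.5)²·(+0.039122) = +402.83 m/s²;  |a| = 402.83 m/s².

403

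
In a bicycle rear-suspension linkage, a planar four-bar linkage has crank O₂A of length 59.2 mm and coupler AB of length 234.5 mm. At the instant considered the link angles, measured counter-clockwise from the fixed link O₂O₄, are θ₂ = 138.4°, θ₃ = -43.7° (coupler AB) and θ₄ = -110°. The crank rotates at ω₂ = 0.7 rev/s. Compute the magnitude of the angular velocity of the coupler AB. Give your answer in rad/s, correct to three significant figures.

1.13

ω₂ = 4.398 rad/s (from 0.7 rev/s).
Differentiating the loop-closure r₂e^{iθ₂}+r₃e^{iθ₃}=r₁+r₄e^{iθ₄} gives r₂ω₂e^{iθ₂}+r₃ω₃e^{iθ₃}=r₄ω₄e^{iθ₄}.
Eliminating the other unknown: ω₃ = r₂ω₂ sin(θ₄−θ₂) / [r₃ sin(θ₃−θ₄)].
Numerator sine = +0.92978; denominator sine = +0.91566.
Result = 0.0592·4.398·(+0.92978) / (0.2345·(+0.91566)) = +1.1275 rad/s; magnitude 1.1275 rad/s.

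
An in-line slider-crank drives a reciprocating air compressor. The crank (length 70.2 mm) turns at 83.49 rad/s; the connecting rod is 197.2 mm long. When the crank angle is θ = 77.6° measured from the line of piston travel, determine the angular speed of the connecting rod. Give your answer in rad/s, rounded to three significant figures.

ω = 83.49 rad/s
The rod makes angle φ with the slider axis where L sinφ = r sinθ; differentiating, L cosφ·φ̇ = r ω cosθ.
L cosφ = √(L² − r² sin²θ) = 0.1849 m.
|ω_rod| = r ω |cosθ| / √(L² − r² sin²θ) = 0.0702·83.49·0.21474/0.1849 = 6.8068 rad/s.

6.81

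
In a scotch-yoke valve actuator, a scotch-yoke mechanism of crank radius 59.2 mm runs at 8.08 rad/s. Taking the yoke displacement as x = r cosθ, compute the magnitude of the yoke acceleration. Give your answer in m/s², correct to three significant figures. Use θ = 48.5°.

2.56

ω = 8.08 rad/s
x = r cosθ ⇒ ẍ = −rω² cosθ (ω constant).
|a| = rω²|cosθ| = 0.0592·(8.08)²·|cos 48.5°| = 2.561 m/s².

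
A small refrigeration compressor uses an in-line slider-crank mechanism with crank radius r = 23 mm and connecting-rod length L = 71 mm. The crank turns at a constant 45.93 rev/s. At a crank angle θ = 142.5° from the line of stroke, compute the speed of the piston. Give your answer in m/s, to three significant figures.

ω = 2π·45.9 = 288.6 rad/s
For an in-line slider-crank, x = r cosθ + √(L² − r² sin²θ), so v = −rω sinθ·[1 + r cosθ/√(L² − r² sin²θ)].
With r = 0.023 m, L = 0.071 m, θ = 142.5°: √(L² − r² sin²θ) = 0.069606 m.
v = −0.023·288.6·0.60876·[1 + 0.023·-0.79335/0.069606] = -2.9814 m/s.
|v| = 2.9814 m/s.

2.98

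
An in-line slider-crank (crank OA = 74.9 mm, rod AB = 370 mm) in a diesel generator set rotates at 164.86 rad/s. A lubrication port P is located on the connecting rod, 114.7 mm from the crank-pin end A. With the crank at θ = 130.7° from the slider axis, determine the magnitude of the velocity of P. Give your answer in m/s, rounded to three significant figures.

ω = 164.9 rad/s.  Crank-pin speed |V_A| = rω = 12.348 m/s, perpendicular to OA.
Rod angle: sinφ = −(r/L) sinθ ⇒ φ = -8.828°; ω_rod = −rω cosθ/√(L²−r²sin²θ) = +22.023 rad/s.
V_P = V_A + ω_rod × AP, with AP = 0.1147 m along the rod.
Components: V_Px = −rω sinθ − a·ω_rod·sinφ = -8.9738 m/s;  V_Py = rω cosθ + a·ω_rod·cosφ = -5.556 m/s.
|V_P| = √(V_Px² + V_Py²) = 10.554 m/s.

10.6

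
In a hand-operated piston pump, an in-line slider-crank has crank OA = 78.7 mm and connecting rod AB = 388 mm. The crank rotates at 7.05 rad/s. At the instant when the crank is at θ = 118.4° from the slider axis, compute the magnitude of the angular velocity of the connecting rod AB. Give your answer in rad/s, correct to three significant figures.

0.691

ω = 7.05 rad/s
The rod makes angle φ with the slider axis where L sinφ = r sinθ; differentiating, L cosφ·φ̇ = r ω cosθ.
L cosφ = √(L² − r² sin²θ) = 0.38177 m.
|ω_rod| = r ω |cosθ| / √(L² − r² sin²θ) = 0.0787·7.05·0.47562/0.38177 = 0.69123 rad/s.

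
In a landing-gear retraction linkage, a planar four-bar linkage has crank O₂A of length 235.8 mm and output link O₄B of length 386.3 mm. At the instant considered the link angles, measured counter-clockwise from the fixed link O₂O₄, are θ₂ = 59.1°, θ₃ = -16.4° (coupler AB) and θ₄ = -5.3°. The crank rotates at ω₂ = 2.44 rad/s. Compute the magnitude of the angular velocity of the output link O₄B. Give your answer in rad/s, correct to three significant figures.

ω₂ = 2.44 rad/s
Differentiating the loop-closure r₂e^{iθ₂}+r₃e^{iθ₃}=r₁+r₄e^{iθ₄} gives r₂ω₂e^{iθ₂}+r₃ω₃e^{iθ₃}=r₄ω₄e^{iθ₄}.
Eliminating the other unknown: ω₄ = r₂ω₂ sin(θ₂−θ₃) / [r₄ sin(θ₄−θ₃)].
Numerator sine = +0.96815; denominator sine = +0.19252.
Result = 0.2358·2.44·(+0.96815) / (0.3863·(+0.19252)) = +7.4898 rad/s; magnitude 7.4898 rad/s.

7.49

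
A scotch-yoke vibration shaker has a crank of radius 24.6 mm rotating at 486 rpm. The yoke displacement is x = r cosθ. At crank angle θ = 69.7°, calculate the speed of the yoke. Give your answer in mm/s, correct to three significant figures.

ω = 50.89 rad/s (from 486 rpm).
x = r cosθ ⇒ ẋ = −rω sinθ.
|v| = rω|sinθ| = 0.0246·50.89·|sin 69.7°| = 1.1742 m/s = 1174.2 mm/s.

1170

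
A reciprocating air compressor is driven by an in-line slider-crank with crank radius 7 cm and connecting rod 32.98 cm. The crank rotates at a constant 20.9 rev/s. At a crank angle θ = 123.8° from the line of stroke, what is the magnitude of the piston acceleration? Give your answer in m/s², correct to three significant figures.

ω = 2π·20.9 = 131.3 rad/s
x(θ) = r cosθ + √(L² − r² sin²θ); with ω constant, a = ω²·d²x/dθ².
d²x/dθ² = −r cosθ − r²(cos2θ)/√u − r⁴ sin²2θ/(4u^{3/2}),  u = L² − r² sin²θ = 0.105384 m².
Substituting r = 0.07 m, L = 0.3298 m, θ = 123.8°: d²x/dθ² = +0.044543 m.
a = ω²·d²x/dθ² = (131.3)²·(+0.044543) = +768.12 m/s²;  |a| = 768.12 m/s².

768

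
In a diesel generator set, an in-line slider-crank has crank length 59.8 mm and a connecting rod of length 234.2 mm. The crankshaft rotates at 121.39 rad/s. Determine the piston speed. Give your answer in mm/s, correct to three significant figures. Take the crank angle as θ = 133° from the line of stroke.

ω = 121.4 rad/s
For an in-line slider-crank, x = r cosθ + √(L² − r² sin²θ), so v = −rω sinθ·[1 + r cosθ/√(L² − r² sin²θ)].
With r = 0.0598 m, L = 0.2342 m, θ = 133°: √(L² − r² sin²θ) = 0.23008 m.
v = −0.0598·121.4·0.73135·[1 + 0.0598·-0.68200/0.23008] = -4.3679 m/s.
|v| = 4.3679 m/s = 4367.9 mm/s.

4370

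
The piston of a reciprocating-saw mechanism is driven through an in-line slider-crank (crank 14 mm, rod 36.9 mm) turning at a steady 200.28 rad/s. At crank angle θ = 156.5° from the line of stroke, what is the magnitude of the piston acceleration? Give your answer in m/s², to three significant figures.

364

ω = 200.3 rad/s
x(θ) = r cosθ + √(L² − r² sin²θ); with ω constant, a = ω²·d²x/dθ².
d²x/dθ² = −r cosθ − r²(cos2θ)/√u − r⁴ sin²2θ/(4u^{3/2}),  u = L² − r² sin²θ = 0.00133045 m².
Substituting r = 0.014 m, L = 0.0369 m, θ = 156.5°: d²x/dθ² = +0.0090683 m.
a = ω²·d²x/dθ² = (200.3)²·(+0.0090683) = +363.75 m/s²;  |a| = 363.75 m/s².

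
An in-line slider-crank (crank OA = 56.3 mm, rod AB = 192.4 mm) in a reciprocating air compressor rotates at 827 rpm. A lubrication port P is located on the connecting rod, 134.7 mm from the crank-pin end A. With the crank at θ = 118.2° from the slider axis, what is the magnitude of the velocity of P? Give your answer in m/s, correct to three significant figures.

3.93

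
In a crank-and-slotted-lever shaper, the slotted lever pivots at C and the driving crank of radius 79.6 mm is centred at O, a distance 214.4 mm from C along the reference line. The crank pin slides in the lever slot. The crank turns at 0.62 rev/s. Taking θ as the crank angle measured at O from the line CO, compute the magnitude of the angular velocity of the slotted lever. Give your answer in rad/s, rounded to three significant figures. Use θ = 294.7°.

0.788

ω = 3.896 rad/s (from 0.62 rev/s).
Crank pin A relative to C: A = (d + r cosθ, r sinθ); lever angle φ = atan2(r sinθ, d + r cosθ).
Differentiating tanφ: φ̇ = rω(d cosθ + r)/(d² + r² + 2dr cosθ).
d² + r² + 2dr cosθ = |CA|² = 0.0665664 m²;  d cosθ + r = +0.16919 m.
|ω_lever| = |0.0796·3.896·+0.16919| / 0.0665664 = 0.78815 rad/s.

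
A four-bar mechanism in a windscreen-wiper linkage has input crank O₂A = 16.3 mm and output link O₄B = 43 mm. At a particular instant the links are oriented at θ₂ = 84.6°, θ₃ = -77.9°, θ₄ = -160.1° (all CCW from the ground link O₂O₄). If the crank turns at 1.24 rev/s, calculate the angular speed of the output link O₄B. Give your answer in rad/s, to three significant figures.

ω₂ = 7.791 rad/s (from 1.24 rev/s).
Differentiating the loop-closure r₂e^{iθ₂}+r₃e^{iθ₃}=r₁+r₄e^{iθ₄} gives r₂ω₂e^{iθ₂}+r₃ω₃e^{iθ₃}=r₄ω₄e^{iθ₄}.
Eliminating the other unknown: ω₄ = r₂ω₂ sin(θ₂−θ₃) / [r₄ sin(θ₄−θ₃)].
Numerator sine = +0.30071; denominator sine = -0.99075.
Result = 0.0163·7.791·(+0.30071) / (0.043·(-0.99075)) = -0.89639 rad/s; magnitude 0.89639 rad/s.

0.896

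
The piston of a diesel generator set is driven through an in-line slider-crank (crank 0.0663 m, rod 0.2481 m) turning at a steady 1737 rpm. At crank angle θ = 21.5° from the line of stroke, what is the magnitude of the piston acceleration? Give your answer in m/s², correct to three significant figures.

ω = 2π·1737/60 = 181.9 rad/s
x(θ) = r cosθ + √(L² − r² sin²θ); with ω constant, a = ω²·d²x/dθ².
d²x/dθ² = −r cosθ − r²(cos2θ)/√u − r⁴ sin²2θ/(4u^{3/2}),  u = L² − r² sin²θ = 0.0609632 m².
Substituting r = 0.0663 m, L = 0.2481 m, θ = 21.5°: d²x/dθ² = -0.074856 m.
a = ω²·d²x/dθ² = (181.9)²·(-0.074856) = -2476.8 m/s²;  |a| = 2476.8 m/s².

2480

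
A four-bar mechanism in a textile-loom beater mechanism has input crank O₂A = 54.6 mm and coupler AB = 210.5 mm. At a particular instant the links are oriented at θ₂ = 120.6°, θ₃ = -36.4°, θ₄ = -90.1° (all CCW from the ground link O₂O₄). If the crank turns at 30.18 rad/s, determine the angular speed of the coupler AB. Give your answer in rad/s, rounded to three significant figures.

ω₂ = 30.18 rad/s
Differentiating the loop-closure r₂e^{iθ₂}+r₃e^{iθ₃}=r₁+r₄e^{iθ₄} gives r₂ω₂e^{iθ₂}+r₃ω₃e^{iθ₃}=r₄ω₄e^{iθ₄}.
Eliminating the other unknown: ω₃ = r₂ω₂ sin(θ₄−θ₂) / [r₃ sin(θ₃−θ₄)].
Numerator sine = +0.51054; denominator sine = +0.80593.
Result = 0.0546·30.18·(+0.51054) / (0.2105·(+0.80593)) = +4.959 rad/s; magnitude 4.959 rad/s.

4.96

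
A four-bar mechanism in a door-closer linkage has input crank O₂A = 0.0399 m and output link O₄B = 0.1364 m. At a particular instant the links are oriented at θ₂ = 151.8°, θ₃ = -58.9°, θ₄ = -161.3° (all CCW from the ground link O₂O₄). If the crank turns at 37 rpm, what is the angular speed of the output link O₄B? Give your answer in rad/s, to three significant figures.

0.592

ω₂ = 3.875 rad/s (from 37 rpm).
Differentiating the loop-closure r₂e^{iθ₂}+r₃e^{iθ₃}=r₁+r₄e^{iθ₄} gives r₂ω₂e^{iθ₂}+r₃ω₃e^{iθ₃}=r₄ω₄e^{iθ₄}.
Eliminating the other unknown: ω₄ = r₂ω₂ sin(θ₂−θ₃) / [r₄ sin(θ₄−θ₃)].
Numerator sine = -0.51054; denominator sine = -0.97667.
Result = 0.0399·3.875·(-0.51054) / (0.1364·(-0.97667)) = +0.59248 rad/s; magnitude 0.59248 rad/s.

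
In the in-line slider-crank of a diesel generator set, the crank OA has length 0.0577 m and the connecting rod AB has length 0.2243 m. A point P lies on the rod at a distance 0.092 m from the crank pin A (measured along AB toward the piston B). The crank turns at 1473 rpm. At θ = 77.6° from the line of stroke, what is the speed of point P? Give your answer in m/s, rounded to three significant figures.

ω = 154.3 rad/s.  Crank-pin speed |V_A| = rω = 8.9004 m/s, perpendicular to OA.
Rod angle: sinφ = −(r/L) sinθ ⇒ φ = -14.551°; ω_rod = −rω cosθ/√(L²−r²sin²θ) = -8.8032 rad/s.
V_P = V_A + ω_rod × AP, with AP = 0.092 m along the rod.
Components: V_Px = −rω sinθ − a·ω_rod·sinφ = -8.8962 m/s;  V_Py = rω cosθ + a·ω_rod·cosφ = +1.1273 m/s.
|V_P| = √(V_Px² + V_Py²) = 8.9673 m/s.

8.97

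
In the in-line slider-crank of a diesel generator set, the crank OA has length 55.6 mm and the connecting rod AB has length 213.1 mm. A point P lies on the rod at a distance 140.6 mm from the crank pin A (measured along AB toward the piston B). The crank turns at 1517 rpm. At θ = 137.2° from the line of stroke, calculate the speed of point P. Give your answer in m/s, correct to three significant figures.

5.68

ω = 158.9 rad/s.  Crank-pin speed |V_A| = rω = 8.8326 m/s, perpendicular to OA.
Rod angle: sinφ = −(r/L) sinθ ⇒ φ = -10.211°; ω_rod = −rω cosθ/√(L²−r²sin²θ) = +30.901 rad/s.
V_P = V_A + ω_rod × AP, with AP = 0.1406 m along the rod.
Components: V_Px = −rω sinθ − a·ω_rod·sinφ = -5.231 m/s;  V_Py = rω cosθ + a·ω_rod·cosφ = -2.2049 m/s.
|V_P| = √(V_Px² + V_Py²) = 5.6767 m/s.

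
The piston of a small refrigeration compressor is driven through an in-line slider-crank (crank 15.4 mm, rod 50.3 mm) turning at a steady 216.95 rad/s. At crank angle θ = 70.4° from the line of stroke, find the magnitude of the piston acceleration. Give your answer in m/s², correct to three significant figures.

ω = 216.9 rad/s
x(θ) = r cosθ + √(L² − r² sin²θ); with ω constant, a = ω²·d²x/dθ².
d²x/dθ² = −r cosθ − r²(cos2θ)/√u − r⁴ sin²2θ/(4u^{3/2}),  u = L² − r² sin²θ = 0.00231962 m².
Substituting r = 0.0154 m, L = 0.0503 m, θ = 70.4°: d²x/dθ² = -0.0014003 m.
a = ω²·d²x/dθ² = (216.9)²·(-0.0014003) = -65.907 m/s²;  |a| = 65.907 m/s².

65.9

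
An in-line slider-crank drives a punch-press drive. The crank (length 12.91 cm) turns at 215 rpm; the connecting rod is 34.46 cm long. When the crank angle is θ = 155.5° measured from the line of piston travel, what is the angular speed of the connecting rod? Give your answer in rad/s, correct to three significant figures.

ω = 22.51 rad/s (converted from 215 rpm).
The rod makes angle φ with the slider axis where L sinφ = r sinθ; differentiating, L cosφ·φ̇ = r ω cosθ.
L cosφ = √(L² − r² sin²θ) = 0.34042 m.
|ω_rod| = r ω |cosθ| / √(L² − r² sin²θ) = 0.1291·22.51·0.90996/0.34042 = 7.7697 rad/s.

7.77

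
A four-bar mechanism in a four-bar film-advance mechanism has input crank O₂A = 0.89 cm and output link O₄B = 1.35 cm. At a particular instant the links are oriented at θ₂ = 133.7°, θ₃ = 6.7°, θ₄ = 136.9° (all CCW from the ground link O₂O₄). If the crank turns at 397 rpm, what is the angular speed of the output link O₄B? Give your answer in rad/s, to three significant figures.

ω₂ = 41.57 rad/s (from 397 rpm).
Differentiating the loop-closure r₂e^{iθ₂}+r₃e^{iθ₃}=r₁+r₄e^{iθ₄} gives r₂ω₂e^{iθ₂}+r₃ω₃e^{iθ₃}=r₄ω₄e^{iθ₄}.
Eliminating the other unknown: ω₄ = r₂ω₂ sin(θ₂−θ₃) / [r₄ sin(θ₄−θ₃)].
Numerator sine = +0.79864; denominator sine = +0.76380.
Result = 0.0089·41.57·(+0.79864) / (0.0135·(+0.76380)) = +28.658 rad/s; magnitude 28.658 rad/s.

28.7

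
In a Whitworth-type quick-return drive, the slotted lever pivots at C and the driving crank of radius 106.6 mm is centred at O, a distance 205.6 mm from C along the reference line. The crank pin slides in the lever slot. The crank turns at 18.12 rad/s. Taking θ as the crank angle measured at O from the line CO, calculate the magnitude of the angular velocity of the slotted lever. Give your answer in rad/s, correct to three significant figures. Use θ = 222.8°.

ω = 18.12 rad/s
Crank pin A relative to C: A = (d + r cosθ, r sinθ); lever angle φ = atan2(r sinθ, d + r cosθ).
Differentiating tanφ: φ̇ = rω(d cosθ + r)/(d² + r² + 2dr cosθ).
d² + r² + 2dr cosθ = |CA|² = 0.0214727 m²;  d cosθ + r = -0.044255 m.
|ω_lever| = |0.1066·18.12·-0.044255| / 0.0214727 = 3.981 rad/s.

3.98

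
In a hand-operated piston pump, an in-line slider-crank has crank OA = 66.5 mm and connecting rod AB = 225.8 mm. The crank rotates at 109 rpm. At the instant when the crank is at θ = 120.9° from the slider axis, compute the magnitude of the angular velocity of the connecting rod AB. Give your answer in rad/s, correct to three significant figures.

1.78

ω = 11.41 rad/s (converted from 109 rpm).
The rod makes angle φ with the slider axis where L sinφ = r sinθ; differentiating, L cosφ·φ̇ = r ω cosθ.
L cosφ = √(L² − r² sin²θ) = 0.21847 m.
|ω_rod| = r ω |cosθ| / √(L² − r² sin²θ) = 0.0665·11.41·0.51354/0.21847 = 1.7843 rad/s.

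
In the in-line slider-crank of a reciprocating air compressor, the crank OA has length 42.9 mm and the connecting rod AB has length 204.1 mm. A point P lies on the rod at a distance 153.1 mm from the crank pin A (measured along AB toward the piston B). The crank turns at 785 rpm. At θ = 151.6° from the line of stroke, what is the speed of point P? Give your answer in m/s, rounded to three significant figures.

1.64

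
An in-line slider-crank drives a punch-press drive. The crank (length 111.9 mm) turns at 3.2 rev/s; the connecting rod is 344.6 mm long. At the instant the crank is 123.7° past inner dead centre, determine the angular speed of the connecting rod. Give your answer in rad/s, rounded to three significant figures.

3.76

ω = 20.11 rad/s (converted from 3.2 rev/s).
The rod makes angle φ with the slider axis where L sinφ = r sinθ; differentiating, L cosφ·φ̇ = r ω cosθ.
L cosφ = √(L² − r² sin²θ) = 0.33179 m.
|ω_rod| = r ω |cosθ| / √(L² − r² sin²θ) = 0.1119·20.11·0.55484/0.33179 = 3.7625 rad/s.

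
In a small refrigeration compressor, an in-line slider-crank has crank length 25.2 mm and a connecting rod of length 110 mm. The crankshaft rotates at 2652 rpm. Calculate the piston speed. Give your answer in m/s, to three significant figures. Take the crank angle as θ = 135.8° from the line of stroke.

4.07

ω = 2π·2652/60 = 277.7 rad/s
For an in-line slider-crank, x = r cosθ + √(L² − r² sin²θ), so v = −rω sinθ·[1 + r cosθ/√(L² − r² sin²θ)].
With r = 0.0252 m, L = 0.11 m, θ = 135.8°: √(L² − r² sin²θ) = 0.10859 m.
v = −0.0252·277.7·0.69717·[1 + 0.0252·-0.71691/0.10859] = -4.0673 m/s.
|v| = 4.0673 m/s.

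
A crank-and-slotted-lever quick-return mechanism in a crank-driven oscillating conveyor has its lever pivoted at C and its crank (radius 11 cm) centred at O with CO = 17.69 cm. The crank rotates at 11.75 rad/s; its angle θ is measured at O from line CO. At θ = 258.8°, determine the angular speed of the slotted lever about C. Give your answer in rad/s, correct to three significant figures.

ω = 11.75 rad/s
Crank pin A relative to C: A = (d + r cosθ, r sinθ); lever angle φ = atan2(r sinθ, d + r cosθ).
Differentiating tanφ: φ̇ = rω(d cosθ + r)/(d² + r² + 2dr cosθ).
d² + r² + 2dr cosθ = |CA|² = 0.0358344 m²;  d cosθ + r = +0.07564 m.
|ω_lever| = |0.11·11.75·+0.07564| / 0.0358344 = 2.7282 rad/s.

2.73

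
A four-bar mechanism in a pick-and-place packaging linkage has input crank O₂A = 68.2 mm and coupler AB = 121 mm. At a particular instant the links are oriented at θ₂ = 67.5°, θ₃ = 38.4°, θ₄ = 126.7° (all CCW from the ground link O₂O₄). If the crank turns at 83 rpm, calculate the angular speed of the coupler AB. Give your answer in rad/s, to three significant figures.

ω₂ = 8.692 rad/s (from 83 rpm).
Differentiating the loop-closure r₂e^{iθ₂}+r₃e^{iθ₃}=r₁+r₄e^{iθ₄} gives r₂ω₂e^{iθ₂}+r₃ω₃e^{iθ₃}=r₄ω₄e^{iθ₄}.
Eliminating the other unknown: ω₃ = r₂ω₂ sin(θ₄−θ₂) / [r₃ sin(θ₃−θ₄)].
Numerator sine = +0.85896; denominator sine = -0.99956.
Result = 0.0682·8.692·(+0.85896) / (0.121·(-0.99956)) = -4.2099 rad/s; magnitude 4.2099 rad/s.

4.21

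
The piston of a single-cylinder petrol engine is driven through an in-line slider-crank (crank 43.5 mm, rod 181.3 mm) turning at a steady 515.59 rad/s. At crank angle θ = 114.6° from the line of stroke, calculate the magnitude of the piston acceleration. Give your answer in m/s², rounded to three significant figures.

6650

ω = 515.6 rad/s
x(θ) = r cosθ + √(L² − r² sin²θ); with ω constant, a = ω²·d²x/dθ².
d²x/dθ² = −r cosθ − r²(cos2θ)/√u − r⁴ sin²2θ/(4u^{3/2}),  u = L² − r² sin²θ = 0.0313053 m².
Substituting r = 0.0435 m, L = 0.1813 m, θ = 114.6°: d²x/dθ² = +0.025004 m.
a = ω²·d²x/dθ² = (515.6)²·(+0.025004) = +6646.8 m/s²;  |a| = 6646.8 m/s².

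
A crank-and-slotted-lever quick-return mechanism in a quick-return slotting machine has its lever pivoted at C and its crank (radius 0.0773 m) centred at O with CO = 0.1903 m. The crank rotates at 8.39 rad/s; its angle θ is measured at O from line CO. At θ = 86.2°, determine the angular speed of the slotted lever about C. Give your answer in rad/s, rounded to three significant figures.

ω = 8.39 rad/s
Crank pin A relative to C: A = (d + r cosθ, r sinθ); lever angle φ = atan2(r sinθ, d + r cosθ).
Differentiating tanφ: φ̇ = rω(d cosθ + r)/(d² + r² + 2dr cosθ).
d² + r² + 2dr cosθ = |CA|² = 0.0441392 m²;  d cosθ + r = +0.089912 m.
|ω_lever| = |0.0773·8.39·+0.089912| / 0.0441392 = 1.3211 rad/s.

1.32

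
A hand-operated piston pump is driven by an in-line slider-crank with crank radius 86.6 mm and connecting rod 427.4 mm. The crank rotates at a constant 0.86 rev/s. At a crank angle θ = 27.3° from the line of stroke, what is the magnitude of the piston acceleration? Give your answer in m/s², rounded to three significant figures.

2.55

ω = 2π·0.86 = 5.404 rad/s
x(θ) = r cosθ + √(L² − r² sin²θ); with ω constant, a = ω²·d²x/dθ².
d²x/dθ² = −r cosθ − r²(cos2θ)/√u − r⁴ sin²2θ/(4u^{3/2}),  u = L² − r² sin²θ = 0.181093 m².
Substituting r = 0.0866 m, L = 0.4274 m, θ = 27.3°: d²x/dθ² = -0.087284 m.
a = ω²·d²x/dθ² = (5.404)²·(-0.087284) = -2.5485 m/s²;  |a| = 2.5485 m/s².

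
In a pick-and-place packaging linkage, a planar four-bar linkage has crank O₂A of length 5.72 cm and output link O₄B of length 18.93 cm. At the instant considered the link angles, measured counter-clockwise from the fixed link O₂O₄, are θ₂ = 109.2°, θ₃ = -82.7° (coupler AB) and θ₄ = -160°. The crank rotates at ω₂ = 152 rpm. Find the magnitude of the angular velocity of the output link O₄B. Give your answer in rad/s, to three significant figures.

ω₂ = 15.92 rad/s (from 152 rpm).
Differentiating the loop-closure r₂e^{iθ₂}+r₃e^{iθ₃}=r₁+r₄e^{iθ₄} gives r₂ω₂e^{iθ₂}+r₃ω₃e^{iθ₃}=r₄ω₄e^{iθ₄}.
Eliminating the other unknown: ω₄ = r₂ω₂ sin(θ₂−θ₃) / [r₄ sin(θ₄−θ₃)].
Numerator sine = -0.20620; denominator sine = -0.97553.
Result = 0.0572·15.92·(-0.20620) / (0.1893·(-0.97553)) = +1.0167 rad/s; magnitude 1.0167 rad/s.

1.02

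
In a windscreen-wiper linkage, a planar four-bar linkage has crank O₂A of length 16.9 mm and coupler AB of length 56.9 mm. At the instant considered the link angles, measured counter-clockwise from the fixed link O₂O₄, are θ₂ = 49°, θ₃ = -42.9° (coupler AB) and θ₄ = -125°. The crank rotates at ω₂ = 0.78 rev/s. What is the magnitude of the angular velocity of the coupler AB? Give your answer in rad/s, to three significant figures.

0.154

ω₂ = 4.901 rad/s (from 0.78 rev/s).
Differentiating the loop-closure r₂e^{iθ₂}+r₃e^{iθ₃}=r₁+r₄e^{iθ₄} gives r₂ω₂e^{iθ₂}+r₃ω₃e^{iθ₃}=r₄ω₄e^{iθ₄}.
Eliminating the other unknown: ω₃ = r₂ω₂ sin(θ₄−θ₂) / [r₃ sin(θ₃−θ₄)].
Numerator sine = -0.10453; denominator sine = +0.99051.
Result = 0.0169·4.901·(-0.10453) / (0.0569·(+0.99051)) = -0.15361 rad/s; magnitude 0.15361 rad/s.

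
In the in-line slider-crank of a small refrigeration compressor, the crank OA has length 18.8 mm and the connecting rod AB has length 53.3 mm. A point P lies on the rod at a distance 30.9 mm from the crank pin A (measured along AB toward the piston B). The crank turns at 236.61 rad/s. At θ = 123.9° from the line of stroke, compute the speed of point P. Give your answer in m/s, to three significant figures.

3.41

ω = 236.6 rad/s.  Crank-pin speed |V_A| = rω = 4.4483 m/s, perpendicular to OA.
Rod angle: sinφ = −(r/L) sinθ ⇒ φ = -17.023°; ω_rod = −rω cosθ/√(L²−r²sin²θ) = +48.681 rad/s.
V_P = V_A + ω_rod × AP, with AP = 0.0309 m along the rod.
Components: V_Px = −rω sinθ − a·ω_rod·sinφ = -3.2517 m/s;  V_Py = rω cosθ + a·ω_rod·cosφ = -1.0427 m/s.
|V_P| = √(V_Px² + V_Py²) = 3.4148 m/s.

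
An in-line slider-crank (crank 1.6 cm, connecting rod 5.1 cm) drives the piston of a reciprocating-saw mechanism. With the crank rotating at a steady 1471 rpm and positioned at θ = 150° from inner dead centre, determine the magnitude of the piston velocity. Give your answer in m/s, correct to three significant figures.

ω = 2π·1471/60 = 154 rad/s
For an in-line slider-crank, x = r cosθ + √(L² − r² sin²θ), so v = −rω sinθ·[1 + r cosθ/√(L² − r² sin²θ)].
With r = 0.016 m, L = 0.051 m, θ = 150°: √(L² − r² sin²θ) = 0.050369 m.
v = −0.016·154·0.50000·[1 + 0.016·-0.86603/0.050369] = -0.89332 m/s.
|v| = 0.89332 m/s.

0.893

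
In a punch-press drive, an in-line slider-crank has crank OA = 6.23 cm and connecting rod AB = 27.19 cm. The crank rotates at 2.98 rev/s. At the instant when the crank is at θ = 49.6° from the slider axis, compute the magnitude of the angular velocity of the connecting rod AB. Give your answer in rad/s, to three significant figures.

ω = 18.72 rad/s (converted from 2.98 rev/s).
The rod makes angle φ with the slider axis where L sinφ = r sinθ; differentiating, L cosφ·φ̇ = r ω cosθ.
L cosφ = √(L² − r² sin²θ) = 0.26773 m.
|ω_rod| = r ω |cosθ| / √(L² − r² sin²θ) = 0.0623·18.72·0.64812/0.26773 = 2.8239 rad/s.

2.82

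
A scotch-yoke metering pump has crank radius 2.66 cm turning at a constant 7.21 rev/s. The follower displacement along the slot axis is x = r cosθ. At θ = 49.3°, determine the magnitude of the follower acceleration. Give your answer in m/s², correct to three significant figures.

ω = 45.3 rad/s (from 7.21 rev/s).
x = r cosθ ⇒ ẍ = −rω² cosθ (ω constant).
|a| = rω²|cosθ| = 0.0266·(45.3)²·|cos 49.3°| = 35.598 m/s².

35.6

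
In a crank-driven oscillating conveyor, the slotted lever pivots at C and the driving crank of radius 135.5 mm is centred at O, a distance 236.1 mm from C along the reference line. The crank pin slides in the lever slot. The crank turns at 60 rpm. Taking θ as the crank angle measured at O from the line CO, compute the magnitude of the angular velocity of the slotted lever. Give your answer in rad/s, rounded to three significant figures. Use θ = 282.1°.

ω = 6.283 rad/s (from 60 rpm).
Crank pin A relative to C: A = (d + r cosθ, r sinθ); lever angle φ = atan2(r sinθ, d + r cosθ).
Differentiating tanφ: φ̇ = rω(d cosθ + r)/(d² + r² + 2dr cosθ).
d² + r² + 2dr cosθ = |CA|² = 0.0875155 m²;  d cosθ + r = +0.18499 m.
|ω_lever| = |0.1355·6.283·+0.18499| / 0.0875155 = 1.7996 rad/s.

1.80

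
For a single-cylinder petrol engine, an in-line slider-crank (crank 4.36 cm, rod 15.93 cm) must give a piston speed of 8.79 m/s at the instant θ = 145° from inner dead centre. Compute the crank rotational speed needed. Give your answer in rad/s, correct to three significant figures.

455

For an in-line slider-crank, |v_piston| = rω|sinθ|·[1 + r cosθ/√(L² − r² sin²θ)].
With r = 0.0436 m, L = 0.1593 m, θ = 145°: the bracketed kinematic factor |dx/dθ| = 0.019331 m.
ω = v/|dx/dθ| = 8.79/0.019331 = 454.72 rad/s.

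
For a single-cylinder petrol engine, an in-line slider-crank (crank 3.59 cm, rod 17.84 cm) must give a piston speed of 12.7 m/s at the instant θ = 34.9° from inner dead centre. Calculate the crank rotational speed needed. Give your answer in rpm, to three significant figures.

For an in-line slider-crank, |v_piston| = rω|sinθ|·[1 + r cosθ/√(L² − r² sin²θ)].
With r = 0.0359 m, L = 0.1784 m, θ = 34.9°: the bracketed kinematic factor |dx/dθ| = 0.023953 m.
ω = v/|dx/dθ| = 12.7/0.023953 = 530.21 rad/s.
N = 60ω/(2π) = 5063.1 rpm.

5060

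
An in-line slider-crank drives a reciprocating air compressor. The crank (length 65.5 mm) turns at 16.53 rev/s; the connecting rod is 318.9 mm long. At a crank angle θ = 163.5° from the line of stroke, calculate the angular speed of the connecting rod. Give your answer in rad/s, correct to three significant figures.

20.5

ω = 103.9 rad/s (converted from 16.53 rev/s).
The rod makes angle φ with the slider axis where L sinφ = r sinθ; differentiating, L cosφ·φ̇ = r ω cosθ.
L cosφ = √(L² − r² sin²θ) = 0.31836 m.
|ω_rod| = r ω |cosθ| / √(L² − r² sin²θ) = 0.0655·103.9·0.95882/0.31836 = 20.489 rad/s.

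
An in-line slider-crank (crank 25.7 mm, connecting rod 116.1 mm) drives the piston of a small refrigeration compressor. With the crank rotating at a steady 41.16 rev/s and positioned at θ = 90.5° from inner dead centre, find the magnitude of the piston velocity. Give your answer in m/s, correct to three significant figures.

6.63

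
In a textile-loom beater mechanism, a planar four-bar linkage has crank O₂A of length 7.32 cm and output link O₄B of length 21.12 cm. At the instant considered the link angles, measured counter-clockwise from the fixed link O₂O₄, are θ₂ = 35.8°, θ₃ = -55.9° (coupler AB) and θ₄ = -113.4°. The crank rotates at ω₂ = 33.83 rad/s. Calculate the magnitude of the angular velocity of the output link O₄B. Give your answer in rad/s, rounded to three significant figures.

13.9

ω₂ = 33.83 rad/s
Differentiating the loop-closure r₂e^{iθ₂}+r₃e^{iθ₃}=r₁+r₄e^{iθ₄} gives r₂ω₂e^{iθ₂}+r₃ω₃e^{iθ₃}=r₄ω₄e^{iθ₄}.
Eliminating the other unknown: ω₄ = r₂ω₂ sin(θ₂−θ₃) / [r₄ sin(θ₄−θ₃)].
Numerator sine = +0.99956; denominator sine = -0.84339.
Result = 0.0732·33.83·(+0.99956) / (0.2112·(-0.84339)) = -13.896 rad/s; magnitude 13.896 rad/s.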